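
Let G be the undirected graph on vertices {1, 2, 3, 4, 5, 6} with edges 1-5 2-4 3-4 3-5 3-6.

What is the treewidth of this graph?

1

A width-1 tree decomposition is:
Bags: B1 = {3, 6}  B2 = {3, 5}  B3 = {3, 4}  B4 = {2, 4}  B5 = {1, 5}
Tree: B1–B2, B2–B3, B3–B4, B2–B5
The largest bag has 2 vertices, giving width 1; this decomposition certifies tw(G) ≤ 1. Any graph with an edge has treewidth ≥ 1, and G has the edge 3–6. The upper and lower bounds meet at 1, so that is the treewidth.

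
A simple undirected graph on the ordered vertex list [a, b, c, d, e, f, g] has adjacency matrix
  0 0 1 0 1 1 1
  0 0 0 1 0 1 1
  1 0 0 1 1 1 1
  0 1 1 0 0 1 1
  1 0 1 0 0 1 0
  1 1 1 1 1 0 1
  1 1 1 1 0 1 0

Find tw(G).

A width-3 tree decomposition is:
Bags: B1 = {c, d, f, g}  B2 = {a, c, f, g}  B3 = {b, d, f, g}  B4 = {a, c, e, f}
Tree: B1–B2, B1–B3, B2–B4
Every bag has size at most 4, so the width is 4 − 1 = 3 and tw(G) ≤ 3. For the lower bound, the 4 vertices {c, d, f, g} are pairwise adjacent, and any tree decomposition puts a clique entirely inside one bag — forcing width ≥ 3. The upper and lower bounds meet at 3, so that is the treewidth.

3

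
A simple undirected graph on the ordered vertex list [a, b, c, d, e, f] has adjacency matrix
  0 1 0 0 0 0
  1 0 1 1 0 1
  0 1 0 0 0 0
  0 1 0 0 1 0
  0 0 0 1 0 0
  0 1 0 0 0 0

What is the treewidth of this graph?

A width-1 tree decomposition is:
Bags: B1 = {a, b}  B2 = {b, f}  B3 = {b, c}  B4 = {b, d}  B5 = {d, e}
Tree: B1–B2, B2–B3, B3–B4, B4–B5
The largest bag has 2 vertices, giving width 1; this decomposition certifies tw(G) ≤ 1. Since G has at least one edge (e.g. a–b), it is not an edgeless graph, so tw(G) ≥ 1. Hence tw(G) = 1 exactly.

1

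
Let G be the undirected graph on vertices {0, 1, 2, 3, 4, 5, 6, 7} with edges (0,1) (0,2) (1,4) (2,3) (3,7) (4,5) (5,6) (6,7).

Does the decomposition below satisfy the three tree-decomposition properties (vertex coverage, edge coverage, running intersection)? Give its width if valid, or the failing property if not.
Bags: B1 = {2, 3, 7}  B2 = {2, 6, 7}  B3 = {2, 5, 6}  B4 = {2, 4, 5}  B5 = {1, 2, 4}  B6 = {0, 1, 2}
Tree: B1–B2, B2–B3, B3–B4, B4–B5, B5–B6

Checking the three conditions: (i) the bags cover all of {0, 1, 2, 3, 4, 5, 6, 7}; (ii) for each edge, some bag contains both endpoints; (iii) the bags containing any fixed vertex form a subtree. All hold, so the decomposition is valid with width 3 − 1 = 2.

Yes; width 2.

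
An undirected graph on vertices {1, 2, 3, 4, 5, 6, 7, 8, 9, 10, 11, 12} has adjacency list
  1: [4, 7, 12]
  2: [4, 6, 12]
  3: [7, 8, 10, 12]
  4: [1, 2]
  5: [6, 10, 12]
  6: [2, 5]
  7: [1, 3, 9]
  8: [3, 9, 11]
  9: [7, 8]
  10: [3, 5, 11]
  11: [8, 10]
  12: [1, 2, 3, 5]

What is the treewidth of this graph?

3

A width-3 tree decomposition is:
Bags: B1 = {1, 2, 4, 6}  B2 = {1, 2, 6, 12}  B3 = {1, 5, 6, 12}  B4 = {1, 5, 7, 12}  B5 = {3, 5, 7, 12}  B6 = {3, 5, 7, 10}  B7 = {3, 7, 9, 10}  B8 = {3, 8, 9, 10}  B9 = {8, 9, 10, 11}
Tree: B1–B2, B2–B3, B3–B4, B4–B5, B5–B6, B6–B7, B7–B8, B8–B9
Each bag holds 4 vertices, so the decomposition has width 3, which upper-bounds the treewidth. For the lower bound: the 4 vertex sets {2,4,6}, {1}, {12}, {3,5,7,10} are disjoint, each induces a connected subgraph, and every pair is joined by at least one edge of G. Contracting each set to a single vertex therefore yields K_{4} as a minor, and since treewidth is minor-monotone, tw(G) ≥ tw(K_{4}) = 3. Hence tw(G) = 3 exactly.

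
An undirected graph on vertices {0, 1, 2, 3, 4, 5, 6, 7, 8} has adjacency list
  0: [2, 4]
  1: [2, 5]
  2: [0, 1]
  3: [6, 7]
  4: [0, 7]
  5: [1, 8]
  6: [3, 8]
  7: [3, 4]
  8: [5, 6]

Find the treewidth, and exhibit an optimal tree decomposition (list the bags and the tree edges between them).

Every bag has size at most 3, so the width is 3 − 1 = 2 and tw(G) ≤ 2. For the lower bound, G contains the cycle 2–1–5–8–6–3–7–4–0–2, so G is not a forest; only forests have treewidth ≤ 1, hence tw(G) ≥ 2. The upper and lower bounds meet at 2, so that is the treewidth.

Treewidth 2.
One optimal decomposition is:
Bags: B1 = {1, 2, 5}  B2 = {2, 5, 8}  B3 = {2, 6, 8}  B4 = {2, 3, 6}  B5 = {2, 3, 7}  B6 = {2, 4, 7}  B7 = {0, 2, 4}
Tree: B1–B2, B2–B3, B3–B4, B4–B5, B5–B6, B6–B7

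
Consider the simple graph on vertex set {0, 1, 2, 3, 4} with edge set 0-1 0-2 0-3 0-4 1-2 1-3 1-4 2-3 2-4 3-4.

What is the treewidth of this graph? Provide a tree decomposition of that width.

Treewidth 4.
One such decomposition:
Bags: B1 = {0, 1, 2, 3, 4}
Tree: (single bag)

With just one bag of size 5, the width is 5 − 1 = 4, so tw(G) ≤ 4. For the lower bound, the 5 vertices {0, 1, 2, 3, 4} are pairwise adjacent, and any tree decomposition puts a clique entirely inside one bag — forcing width ≥ 4. The upper and lower bounds meet at 4, so that is the treewidth.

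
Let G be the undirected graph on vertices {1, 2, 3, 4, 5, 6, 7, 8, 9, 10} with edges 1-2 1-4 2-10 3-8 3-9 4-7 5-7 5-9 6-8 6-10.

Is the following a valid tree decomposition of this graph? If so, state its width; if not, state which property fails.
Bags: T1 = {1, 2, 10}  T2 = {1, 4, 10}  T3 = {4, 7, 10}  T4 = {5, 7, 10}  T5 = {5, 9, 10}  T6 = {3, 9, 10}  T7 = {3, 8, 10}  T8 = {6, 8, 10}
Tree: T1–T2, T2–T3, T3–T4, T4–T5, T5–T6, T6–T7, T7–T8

Yes; width 2.

Checking the three conditions: (i) the bags cover all of {1, 2, 3, 4, 5, 6, 7, 8, 9, 10}; (ii) for each edge, some bag contains both endpoints; (iii) the bags containing any fixed vertex form a subtree. All hold, so the decomposition is valid with width 3 − 1 = 2.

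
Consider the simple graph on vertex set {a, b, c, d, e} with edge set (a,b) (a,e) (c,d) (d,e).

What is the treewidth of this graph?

1

A width-1 tree decomposition is:
Bags: B1 = {c, d}  B2 = {d, e}  B3 = {a, e}  B4 = {a, b}
Tree: B1–B2, B2–B3, B3–B4
Each bag holds 2 vertices, so the decomposition has width 1, which upper-bounds the treewidth. Since G has at least one edge (e.g. c–d), it is not an edgeless graph, so tw(G) ≥ 1. Therefore the treewidth is 1.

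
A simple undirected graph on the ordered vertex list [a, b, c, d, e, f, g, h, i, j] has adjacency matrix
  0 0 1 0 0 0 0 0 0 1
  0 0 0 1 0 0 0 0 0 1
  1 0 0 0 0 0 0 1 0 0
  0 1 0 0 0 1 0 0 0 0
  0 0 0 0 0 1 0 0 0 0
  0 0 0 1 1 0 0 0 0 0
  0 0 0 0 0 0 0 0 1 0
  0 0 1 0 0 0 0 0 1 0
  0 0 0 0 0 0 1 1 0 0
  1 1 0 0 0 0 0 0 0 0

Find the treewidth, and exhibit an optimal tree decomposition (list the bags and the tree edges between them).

Every bag has size at most 2, so the width is 2 − 1 = 1 and tw(G) ≤ 1. Any graph with an edge has treewidth ≥ 1, and G has the edge e–f. Therefore the treewidth is 1.

Treewidth 1.
One such decomposition:
Bags: B1 = {e, f}  B2 = {d, f}  B3 = {b, d}  B4 = {b, j}  B5 = {a, j}  B6 = {a, c}  B7 = {c, h}  B8 = {h, i}  B9 = {g, i}
Tree: B1–B2, B2–B3, B3–B4, B4–B5, B5–B6, B6–B7, B7–B8, B8–B9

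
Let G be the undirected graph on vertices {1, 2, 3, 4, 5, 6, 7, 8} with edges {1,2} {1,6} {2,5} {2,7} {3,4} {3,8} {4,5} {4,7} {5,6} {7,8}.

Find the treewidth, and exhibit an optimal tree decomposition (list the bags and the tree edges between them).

Treewidth 2.
Bags: B1 = {3, 4, 8}  B2 = {4, 7, 8}  B3 = {4, 5, 7}  B4 = {2, 5, 7}  B5 = {2, 5, 6}  B6 = {1, 2, 6}
Tree: B1–B2, B2–B3, B3–B4, B4–B5, B5–B6

Every bag has size at most 3, so the width is 3 − 1 = 2 and tw(G) ≤ 2. The edges 3–8–7–4–3 form a cycle, so G is not a tree and its treewidth is at least 2. Combining the bounds, tw(G) = 2.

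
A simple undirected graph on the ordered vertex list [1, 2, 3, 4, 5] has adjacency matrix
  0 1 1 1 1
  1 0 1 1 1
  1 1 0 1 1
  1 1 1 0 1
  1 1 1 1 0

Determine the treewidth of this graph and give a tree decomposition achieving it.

With just one bag of size 5, the width is 5 − 1 = 4, so tw(G) ≤ 4. Conversely, {1, 2, 3, 4, 5} is a clique of size 5, and the vertices of any clique must share a bag in every tree decomposition; so some bag has ≥ 5 vertices and tw(G) ≥ 4. Combining the bounds, tw(G) = 4.

Treewidth 4.
Bags: B1 = {1, 2, 3, 4, 5}
Tree: (single bag)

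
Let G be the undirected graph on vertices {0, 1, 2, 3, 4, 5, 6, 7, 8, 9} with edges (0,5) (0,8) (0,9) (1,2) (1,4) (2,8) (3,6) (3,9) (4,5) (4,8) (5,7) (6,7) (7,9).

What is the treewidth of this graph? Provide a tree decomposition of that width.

Treewidth 2.
One optimal decomposition is:
Bags: B1 = {1, 2, 8}  B2 = {1, 4, 8}  B3 = {0, 4, 8}  B4 = {0, 4, 5}  B5 = {0, 5, 9}  B6 = {5, 7, 9}  B7 = {3, 7, 9}  B8 = {3, 6, 7}
Tree: B1–B2, B2–B3, B3–B4, B4–B5, B5–B6, B6–B7, B7–B8

Every bag has size at most 3, so the width is 3 − 1 = 2 and tw(G) ≤ 2. For the lower bound, G contains the cycle 2–1–4–8–2, so G is not a forest; only forests have treewidth ≤ 1, hence tw(G) ≥ 2. Therefore the treewidth is 2.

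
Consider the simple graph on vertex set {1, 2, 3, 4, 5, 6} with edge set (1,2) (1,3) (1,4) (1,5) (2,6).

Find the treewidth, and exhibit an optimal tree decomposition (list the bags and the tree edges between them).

Treewidth 1.
One such decomposition:
Bags: B1 = {1, 3}  B2 = {1, 5}  B3 = {1, 4}  B4 = {1, 2}  B5 = {2, 6}
Tree: B1–B2, B2–B3, B3–B4, B4–B5

The largest bag has 2 vertices, giving width 1; this decomposition certifies tw(G) ≤ 1. Since G has at least one edge (e.g. 3–1), it is not an edgeless graph, so tw(G) ≥ 1. The upper and lower bounds meet at 1, so that is the treewidth.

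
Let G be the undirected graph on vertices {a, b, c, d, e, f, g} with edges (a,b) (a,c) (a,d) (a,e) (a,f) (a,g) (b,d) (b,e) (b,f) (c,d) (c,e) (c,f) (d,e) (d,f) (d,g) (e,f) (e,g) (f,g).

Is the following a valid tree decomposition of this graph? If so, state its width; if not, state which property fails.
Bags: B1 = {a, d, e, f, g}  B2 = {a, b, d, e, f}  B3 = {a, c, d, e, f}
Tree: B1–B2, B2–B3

Yes; width 4.

Vertex coverage: the bags together contain {a, b, c, d, e, f, g}, the full vertex set. Edge coverage: each edge of G has both endpoints in at least one bag. Running intersection: for every vertex, the bags containing it form a connected subtree. All three properties hold, so this is a valid tree decomposition of width max|bag| − 1 = 4, and hence tw(G) ≤ 4.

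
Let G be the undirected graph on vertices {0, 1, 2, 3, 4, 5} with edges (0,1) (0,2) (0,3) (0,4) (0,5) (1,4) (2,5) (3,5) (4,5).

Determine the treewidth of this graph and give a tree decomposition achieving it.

Treewidth 2.
One optimal decomposition is:
Bags: B1 = {0, 2, 5}  B2 = {0, 3, 5}  B3 = {0, 4, 5}  B4 = {0, 1, 4}
Tree: B1–B2, B1–B3, B3–B4

Every bag has size at most 3, so the width is 3 − 1 = 2 and tw(G) ≤ 2. For the lower bound, the 3 vertices {0, 1, 4} are pairwise adjacent, and any tree decomposition puts a clique entirely inside one bag — forcing width ≥ 2. Therefore the treewidth is 2.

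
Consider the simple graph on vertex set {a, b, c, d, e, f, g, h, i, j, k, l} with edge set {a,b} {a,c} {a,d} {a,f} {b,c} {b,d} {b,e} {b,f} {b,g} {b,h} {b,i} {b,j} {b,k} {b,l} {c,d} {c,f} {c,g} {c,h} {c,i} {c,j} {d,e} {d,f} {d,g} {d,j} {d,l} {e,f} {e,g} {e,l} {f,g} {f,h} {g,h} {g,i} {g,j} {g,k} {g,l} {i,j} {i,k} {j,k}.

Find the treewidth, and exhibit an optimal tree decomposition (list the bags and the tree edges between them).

Treewidth 4.
Bags: B1 = {b, d, e, g, l}  B2 = {b, d, e, f, g}  B3 = {b, c, d, f, g}  B4 = {b, c, d, g, j}  B5 = {b, c, g, i, j}  B6 = {b, g, i, j, k}  B7 = {a, b, c, d, f}  B8 = {b, c, f, g, h}
Tree: B1–B2, B2–B3, B3–B4, B4–B5, B5–B6, B3–B7, B3–B8

Every bag has size at most 5, so the width is 5 − 1 = 4 and tw(G) ≤ 4. For the lower bound, the 5 vertices {b, c, d, g, j} are pairwise adjacent, and any tree decomposition puts a clique entirely inside one bag — forcing width ≥ 4. Hence tw(G) = 4 exactly.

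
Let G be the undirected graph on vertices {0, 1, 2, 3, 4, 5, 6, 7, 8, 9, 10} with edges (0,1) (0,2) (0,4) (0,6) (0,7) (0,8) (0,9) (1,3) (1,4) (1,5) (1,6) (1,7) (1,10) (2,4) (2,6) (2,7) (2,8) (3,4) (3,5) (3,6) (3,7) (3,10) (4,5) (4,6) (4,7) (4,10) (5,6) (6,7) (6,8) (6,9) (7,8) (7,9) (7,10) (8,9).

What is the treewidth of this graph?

A width-4 tree decomposition is:
Bags: B1 = {0, 2, 4, 6, 7}  B2 = {0, 1, 4, 6, 7}  B3 = {1, 3, 4, 6, 7}  B4 = {0, 2, 6, 7, 8}  B5 = {0, 6, 7, 8, 9}  B6 = {1, 3, 4, 7, 10}  B7 = {1, 3, 4, 5, 6}
Tree: B1–B2, B2–B3, B1–B4, B4–B5, B3–B6, B3–B7
The largest bag has 5 vertices, giving width 4; this decomposition certifies tw(G) ≤ 4. For the lower bound, the 5 vertices {1, 3, 4, 7, 10} are pairwise adjacent, and any tree decomposition puts a clique entirely inside one bag — forcing width ≥ 4. Combining the bounds, tw(G) = 4.

4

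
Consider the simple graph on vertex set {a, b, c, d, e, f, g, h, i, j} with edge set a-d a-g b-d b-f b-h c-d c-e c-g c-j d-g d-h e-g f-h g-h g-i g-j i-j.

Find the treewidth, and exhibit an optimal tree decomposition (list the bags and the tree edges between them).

Treewidth 2.
One such decomposition:
Bags: B1 = {c, d, g}  B2 = {a, d, g}  B3 = {d, g, h}  B4 = {b, d, h}  B5 = {c, g, j}  B6 = {b, f, h}  B7 = {c, e, g}  B8 = {g, i, j}
Tree: B1–B2, B1–B3, B3–B4, B1–B5, B4–B6, B5–B7, B5–B8

The largest bag has 3 vertices, giving width 2; this decomposition certifies tw(G) ≤ 2. On the other hand G contains the 3-clique {d, g, h}. A clique must lie in a single bag of any decomposition, so no decomposition can have width below 2. Hence tw(G) = 2 exactly.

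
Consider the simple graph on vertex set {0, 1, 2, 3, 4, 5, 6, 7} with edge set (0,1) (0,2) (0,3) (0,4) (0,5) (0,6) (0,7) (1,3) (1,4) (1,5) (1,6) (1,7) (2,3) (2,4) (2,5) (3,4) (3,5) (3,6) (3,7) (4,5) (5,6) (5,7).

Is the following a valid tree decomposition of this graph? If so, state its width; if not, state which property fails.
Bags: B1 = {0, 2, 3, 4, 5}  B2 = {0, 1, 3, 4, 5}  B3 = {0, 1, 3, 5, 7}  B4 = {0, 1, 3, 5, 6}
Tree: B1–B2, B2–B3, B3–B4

Every vertex of G appears in some bag (union = {0, 1, 2, 3, 4, 5, 6, 7}); every edge is covered by a bag; and for each vertex v the set of bags containing v is connected in the bag tree. The decomposition is therefore valid. The largest bag has 5 vertices, so the width is 4.

Yes; width 4.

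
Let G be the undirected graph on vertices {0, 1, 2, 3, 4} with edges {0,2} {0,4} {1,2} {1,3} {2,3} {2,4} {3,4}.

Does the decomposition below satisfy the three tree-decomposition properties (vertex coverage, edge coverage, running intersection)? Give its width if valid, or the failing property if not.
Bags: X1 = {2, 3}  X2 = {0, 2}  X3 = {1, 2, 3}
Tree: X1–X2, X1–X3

No — vertex 4 appears in no bag.

A tree decomposition must satisfy three properties: every vertex lies in some bag; for every edge, both endpoints lie together in some bag; and for every vertex, the bags containing it form a connected subtree. Here vertex 4 appears in no bag, so the decomposition is invalid.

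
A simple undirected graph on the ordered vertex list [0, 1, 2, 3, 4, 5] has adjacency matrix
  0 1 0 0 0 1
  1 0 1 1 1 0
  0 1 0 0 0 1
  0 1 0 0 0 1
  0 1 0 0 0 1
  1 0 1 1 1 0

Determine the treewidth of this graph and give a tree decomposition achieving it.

Treewidth 2.
One such decomposition:
Bags: B1 = {1, 4, 5}  B2 = {1, 3, 5}  B3 = {0, 1, 5}  B4 = {1, 2, 5}
Tree: B1–B2, B2–B3, B3–B4

The largest bag has 3 vertices, giving width 2; this decomposition certifies tw(G) ≤ 2. For the lower bound, G contains the cycle 4–1–3–5–4, so G is not a forest; only forests have treewidth ≤ 1, hence tw(G) ≥ 2. Therefore the treewidth is 2.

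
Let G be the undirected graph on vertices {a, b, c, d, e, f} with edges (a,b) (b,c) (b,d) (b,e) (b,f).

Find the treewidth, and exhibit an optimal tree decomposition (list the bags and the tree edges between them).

Treewidth 1.
One such decomposition:
Bags: B1 = {a, b}  B2 = {b, d}  B3 = {b, e}  B4 = {b, f}  B5 = {b, c}
Tree: B1–B2, B1–B3, B1–B4, B3–B5

Every bag has size at most 2, so the width is 2 − 1 = 1 and tw(G) ≤ 1. Any graph with an edge has treewidth ≥ 1, and G has the edge a–b. The upper and lower bounds meet at 1, so that is the treewidth.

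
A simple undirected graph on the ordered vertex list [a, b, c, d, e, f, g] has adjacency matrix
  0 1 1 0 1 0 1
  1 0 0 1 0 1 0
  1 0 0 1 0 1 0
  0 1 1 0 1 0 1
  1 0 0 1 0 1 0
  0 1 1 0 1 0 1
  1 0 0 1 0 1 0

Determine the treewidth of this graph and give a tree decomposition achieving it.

Treewidth 3.
Bags: B1 = {a, b, d, f}  B2 = {a, c, d, f}  B3 = {a, d, e, f}  B4 = {a, d, f, g}
Tree: B1–B2, B2–B3, B3–B4

Every bag has size at most 4, so the width is 4 − 1 = 3 and tw(G) ≤ 3. For the lower bound: the 4 vertex sets {b,f}, {c,d}, {a}, {e} are disjoint, each induces a connected subgraph, and every pair is joined by at least one edge of G. Contracting each set to a single vertex therefore yields K_{4} as a minor, and since treewidth is minor-monotone, tw(G) ≥ tw(K_{4}) = 3. Combining the bounds, tw(G) = 3.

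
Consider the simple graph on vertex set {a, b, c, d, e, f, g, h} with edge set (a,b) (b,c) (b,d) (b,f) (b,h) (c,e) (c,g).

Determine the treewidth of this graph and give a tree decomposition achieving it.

Treewidth 1.
One optimal decomposition is:
Bags: B1 = {a, b}  B2 = {b, d}  B3 = {b, h}  B4 = {b, c}  B5 = {c, e}  B6 = {c, g}  B7 = {b, f}
Tree: B1–B2, B2–B3, B2–B4, B4–B5, B5–B6, B3–B7

Every bag has size at most 2, so the width is 2 − 1 = 1 and tw(G) ≤ 1. G has an edge, so its treewidth is at least 1. Combining the bounds, tw(G) = 1.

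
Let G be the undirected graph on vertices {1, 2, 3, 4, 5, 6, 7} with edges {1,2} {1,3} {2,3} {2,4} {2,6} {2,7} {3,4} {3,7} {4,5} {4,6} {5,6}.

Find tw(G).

2

A width-2 tree decomposition is:
Bags: B1 = {2, 4, 6}  B2 = {2, 3, 4}  B3 = {1, 2, 3}  B4 = {4, 5, 6}  B5 = {2, 3, 7}
Tree: B1–B2, B2–B3, B1–B4, B3–B5
Each bag holds 3 vertices, so the decomposition has width 2, which upper-bounds the treewidth. For the lower bound, the 3 vertices {1, 2, 3} are pairwise adjacent, and any tree decomposition puts a clique entirely inside one bag — forcing width ≥ 2. Hence tw(G) = 2 exactly.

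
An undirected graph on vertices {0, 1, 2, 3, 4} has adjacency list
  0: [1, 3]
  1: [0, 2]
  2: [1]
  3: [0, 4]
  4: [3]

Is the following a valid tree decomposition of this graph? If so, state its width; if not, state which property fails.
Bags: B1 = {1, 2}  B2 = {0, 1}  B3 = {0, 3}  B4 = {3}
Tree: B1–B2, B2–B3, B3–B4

No — vertex 4 appears in no bag.

A tree decomposition must satisfy three properties: every vertex lies in some bag; for every edge, both endpoints lie together in some bag; and for every vertex, the bags containing it form a connected subtree. Here vertex 4 appears in no bag, so the decomposition is invalid.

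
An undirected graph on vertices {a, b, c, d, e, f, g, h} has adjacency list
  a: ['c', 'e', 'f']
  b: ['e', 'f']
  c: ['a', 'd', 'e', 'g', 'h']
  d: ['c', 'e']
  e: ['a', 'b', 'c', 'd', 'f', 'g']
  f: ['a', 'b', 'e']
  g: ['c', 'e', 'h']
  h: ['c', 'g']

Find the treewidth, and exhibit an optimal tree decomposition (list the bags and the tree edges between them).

Treewidth 2.
Bags: B1 = {a, c, e}  B2 = {a, e, f}  B3 = {c, d, e}  B4 = {c, e, g}  B5 = {b, e, f}  B6 = {c, g, h}
Tree: B1–B2, B1–B3, B1–B4, B2–B5, B4–B6

Each bag holds 3 vertices, so the decomposition has width 2, which upper-bounds the treewidth. For the lower bound, the 3 vertices {c, d, e} are pairwise adjacent, and any tree decomposition puts a clique entirely inside one bag — forcing width ≥ 2. The upper and lower bounds meet at 2, so that is the treewidth.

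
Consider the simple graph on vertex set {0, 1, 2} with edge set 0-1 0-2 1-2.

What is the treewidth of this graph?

2

A width-2 tree decomposition is:
Bags: B1 = {0, 1, 2}
Tree: (single bag)
With just one bag of size 3, the width is 3 − 1 = 2, so tw(G) ≤ 2. Conversely, {0, 1, 2} is a clique of size 3, and the vertices of any clique must share a bag in every tree decomposition; so some bag has ≥ 3 vertices and tw(G) ≥ 2. Therefore the treewidth is 2.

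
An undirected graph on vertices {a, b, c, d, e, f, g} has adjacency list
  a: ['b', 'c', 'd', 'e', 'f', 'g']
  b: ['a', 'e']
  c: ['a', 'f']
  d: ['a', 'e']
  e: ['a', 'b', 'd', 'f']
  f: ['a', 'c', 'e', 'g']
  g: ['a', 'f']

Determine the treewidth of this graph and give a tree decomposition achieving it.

Treewidth 2.
One such decomposition:
Bags: B1 = {a, f, g}  B2 = {a, e, f}  B3 = {a, d, e}  B4 = {a, c, f}  B5 = {a, b, e}
Tree: B1–B2, B2–B3, B2–B4, B2–B5

Every bag has size at most 3, so the width is 3 − 1 = 2 and tw(G) ≤ 2. On the other hand G contains the 3-clique {a, d, e}. A clique must lie in a single bag of any decomposition, so no decomposition can have width below 2. Combining the bounds, tw(G) = 2.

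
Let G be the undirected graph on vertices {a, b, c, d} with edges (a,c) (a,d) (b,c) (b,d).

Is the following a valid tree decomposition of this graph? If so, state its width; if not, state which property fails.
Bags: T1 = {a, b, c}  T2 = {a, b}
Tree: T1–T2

No — vertex d appears in no bag.

A tree decomposition must satisfy three properties: every vertex lies in some bag; for every edge, both endpoints lie together in some bag; and for every vertex, the bags containing it form a connected subtree. Here vertex d appears in no bag, so the decomposition is invalid.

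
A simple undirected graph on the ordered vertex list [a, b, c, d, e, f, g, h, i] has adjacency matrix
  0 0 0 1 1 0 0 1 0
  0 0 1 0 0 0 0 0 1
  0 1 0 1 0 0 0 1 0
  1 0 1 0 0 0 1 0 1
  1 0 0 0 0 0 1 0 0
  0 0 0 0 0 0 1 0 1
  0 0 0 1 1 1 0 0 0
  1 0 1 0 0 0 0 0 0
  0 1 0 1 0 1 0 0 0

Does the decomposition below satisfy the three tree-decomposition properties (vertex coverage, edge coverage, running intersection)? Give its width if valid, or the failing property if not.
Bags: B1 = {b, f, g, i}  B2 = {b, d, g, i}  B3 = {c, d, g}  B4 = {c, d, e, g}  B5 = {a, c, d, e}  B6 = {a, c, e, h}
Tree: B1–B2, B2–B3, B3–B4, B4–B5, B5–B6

No — edge (b,c) lies in no bag.

A tree decomposition must satisfy three properties: every vertex lies in some bag; for every edge, both endpoints lie together in some bag; and for every vertex, the bags containing it form a connected subtree. Here edge (b,c) lies in no bag, so the decomposition is invalid.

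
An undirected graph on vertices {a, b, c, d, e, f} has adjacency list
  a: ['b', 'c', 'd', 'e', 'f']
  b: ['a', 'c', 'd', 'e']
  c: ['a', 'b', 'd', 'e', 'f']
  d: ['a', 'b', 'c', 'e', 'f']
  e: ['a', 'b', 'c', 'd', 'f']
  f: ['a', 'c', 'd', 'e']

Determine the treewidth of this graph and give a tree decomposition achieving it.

Treewidth 4.
Bags: B1 = {a, c, d, e, f}  B2 = {a, b, c, d, e}
Tree: B1–B2

The largest bag has 5 vertices, giving width 4; this decomposition certifies tw(G) ≤ 4. For the lower bound, the 5 vertices {a, c, d, e, f} are pairwise adjacent, and any tree decomposition puts a clique entirely inside one bag — forcing width ≥ 4. Therefore the treewidth is 4.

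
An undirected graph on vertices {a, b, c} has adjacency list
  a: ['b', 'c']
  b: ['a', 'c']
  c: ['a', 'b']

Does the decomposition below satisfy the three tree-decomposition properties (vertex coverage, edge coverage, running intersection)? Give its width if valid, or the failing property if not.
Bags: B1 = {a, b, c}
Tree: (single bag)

Yes; width 2.

Checking the three conditions: (i) the bags cover all of {a, b, c}; (ii) for each edge, some bag contains both endpoints; (iii) the bags containing any fixed vertex form a subtree. All hold, so the decomposition is valid with width 3 − 1 = 2.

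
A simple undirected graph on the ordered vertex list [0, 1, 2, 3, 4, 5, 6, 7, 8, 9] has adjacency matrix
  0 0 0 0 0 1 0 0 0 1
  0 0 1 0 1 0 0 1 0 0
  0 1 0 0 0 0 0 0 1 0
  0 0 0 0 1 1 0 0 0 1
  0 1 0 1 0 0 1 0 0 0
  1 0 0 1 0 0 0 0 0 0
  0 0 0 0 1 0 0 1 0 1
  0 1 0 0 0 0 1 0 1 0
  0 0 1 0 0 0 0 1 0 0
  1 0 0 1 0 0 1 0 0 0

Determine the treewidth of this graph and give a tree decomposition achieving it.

Treewidth 2.
One such decomposition:
Bags: B1 = {0, 5, 9}  B2 = {3, 5, 9}  B3 = {3, 6, 9}  B4 = {3, 4, 6}  B5 = {4, 6, 7}  B6 = {1, 4, 7}  B7 = {1, 7, 8}  B8 = {1, 2, 8}
Tree: B1–B2, B2–B3, B3–B4, B4–B5, B5–B6, B6–B7, B7–B8

The largest bag has 3 vertices, giving width 2; this decomposition certifies tw(G) ≤ 2. For the lower bound, G contains the cycle 0–5–3–9–0, so G is not a forest; only forests have treewidth ≤ 1, hence tw(G) ≥ 2. Therefore the treewidth is 2.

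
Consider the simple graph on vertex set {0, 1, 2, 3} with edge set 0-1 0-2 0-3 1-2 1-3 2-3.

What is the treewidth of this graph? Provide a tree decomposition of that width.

Treewidth 3.
One such decomposition:
Bags: B1 = {0, 1, 2, 3}
Tree: (single bag)

A single bag containing all 4 vertices is trivially a valid decomposition of width 3. On the other hand G contains the 4-clique {0, 1, 2, 3}. A clique must lie in a single bag of any decomposition, so no decomposition can have width below 3. Therefore the treewidth is 3.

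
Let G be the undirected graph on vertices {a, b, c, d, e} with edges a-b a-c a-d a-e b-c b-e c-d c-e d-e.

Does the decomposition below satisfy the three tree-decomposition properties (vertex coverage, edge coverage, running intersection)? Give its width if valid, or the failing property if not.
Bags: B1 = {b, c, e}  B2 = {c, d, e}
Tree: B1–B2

A tree decomposition must satisfy three properties: every vertex lies in some bag; for every edge, both endpoints lie together in some bag; and for every vertex, the bags containing it form a connected subtree. Here vertex a appears in no bag, so the decomposition is invalid.

No — vertex a appears in no bag.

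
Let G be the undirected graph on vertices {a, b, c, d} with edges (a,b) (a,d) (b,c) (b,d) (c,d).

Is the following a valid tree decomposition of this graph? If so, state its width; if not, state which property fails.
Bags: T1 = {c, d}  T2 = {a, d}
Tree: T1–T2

No — vertex b appears in no bag.

A tree decomposition must satisfy three properties: every vertex lies in some bag; for every edge, both endpoints lie together in some bag; and for every vertex, the bags containing it form a connected subtree. Here vertex b appears in no bag, so the decomposition is invalid.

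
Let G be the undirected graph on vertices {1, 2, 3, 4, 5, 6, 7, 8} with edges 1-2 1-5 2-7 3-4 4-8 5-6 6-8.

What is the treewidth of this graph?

1

A width-1 tree decomposition is:
Bags: B1 = {3, 4}  B2 = {4, 8}  B3 = {6, 8}  B4 = {5, 6}  B5 = {1, 5}  B6 = {1, 2}  B7 = {2, 7}
Tree: B1–B2, B2–B3, B3–B4, B4–B5, B5–B6, B6–B7
Every bag has size at most 2, so the width is 2 − 1 = 1 and tw(G) ≤ 1. Since G has at least one edge (e.g. 3–4), it is not an edgeless graph, so tw(G) ≥ 1. The upper and lower bounds meet at 1, so that is the treewidth.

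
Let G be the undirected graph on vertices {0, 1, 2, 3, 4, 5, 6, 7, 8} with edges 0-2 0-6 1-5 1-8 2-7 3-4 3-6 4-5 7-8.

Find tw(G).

A width-2 tree decomposition is:
Bags: B1 = {0, 3, 6}  B2 = {0, 2, 3}  B3 = {2, 3, 7}  B4 = {3, 7, 8}  B5 = {1, 3, 8}  B6 = {1, 3, 5}  B7 = {3, 4, 5}
Tree: B1–B2, B2–B3, B3–B4, B4–B5, B5–B6, B6–B7
The largest bag has 3 vertices, giving width 2; this decomposition certifies tw(G) ≤ 2. For the lower bound, G contains the cycle 3–6–0–2–7–8–1–5–4–3, so G is not a forest; only forests have treewidth ≤ 1, hence tw(G) ≥ 2. Therefore the treewidth is 2.

2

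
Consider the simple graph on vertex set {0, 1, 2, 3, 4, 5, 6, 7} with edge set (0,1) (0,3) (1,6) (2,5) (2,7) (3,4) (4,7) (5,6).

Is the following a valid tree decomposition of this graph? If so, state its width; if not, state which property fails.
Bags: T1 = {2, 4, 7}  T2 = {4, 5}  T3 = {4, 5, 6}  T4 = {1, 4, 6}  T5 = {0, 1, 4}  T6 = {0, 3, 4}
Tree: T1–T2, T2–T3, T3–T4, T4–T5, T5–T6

No — edge (2,5) lies in no bag.

A tree decomposition must satisfy three properties: every vertex lies in some bag; for every edge, both endpoints lie together in some bag; and for every vertex, the bags containing it form a connected subtree. Here edge (2,5) lies in no bag, so the decomposition is invalid.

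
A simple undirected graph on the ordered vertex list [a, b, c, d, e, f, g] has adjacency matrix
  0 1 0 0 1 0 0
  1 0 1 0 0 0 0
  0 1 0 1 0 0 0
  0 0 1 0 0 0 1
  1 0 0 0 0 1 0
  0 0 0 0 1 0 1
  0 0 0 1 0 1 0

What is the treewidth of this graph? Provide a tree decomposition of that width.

The largest bag has 3 vertices, giving width 2; this decomposition certifies tw(G) ≤ 2. For the lower bound, G contains the cycle c–d–g–f–e–a–b–c, so G is not a forest; only forests have treewidth ≤ 1, hence tw(G) ≥ 2. Therefore the treewidth is 2.

Treewidth 2.
One such decomposition:
Bags: B1 = {c, d, g}  B2 = {c, f, g}  B3 = {c, e, f}  B4 = {a, c, e}  B5 = {a, b, c}
Tree: B1–B2, B2–B3, B3–B4, B4–B5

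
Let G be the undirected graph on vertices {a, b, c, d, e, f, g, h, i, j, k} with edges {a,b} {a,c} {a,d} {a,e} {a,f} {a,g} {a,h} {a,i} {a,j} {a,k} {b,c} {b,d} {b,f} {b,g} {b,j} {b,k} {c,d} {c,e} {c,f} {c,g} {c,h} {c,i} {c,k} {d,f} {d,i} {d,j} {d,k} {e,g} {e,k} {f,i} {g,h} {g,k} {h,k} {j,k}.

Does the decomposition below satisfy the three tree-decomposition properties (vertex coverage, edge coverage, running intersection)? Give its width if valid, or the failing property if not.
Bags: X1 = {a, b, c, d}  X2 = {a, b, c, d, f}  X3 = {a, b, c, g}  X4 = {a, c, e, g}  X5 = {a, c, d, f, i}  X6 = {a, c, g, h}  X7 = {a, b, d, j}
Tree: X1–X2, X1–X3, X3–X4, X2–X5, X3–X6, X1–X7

A tree decomposition must satisfy three properties: every vertex lies in some bag; for every edge, both endpoints lie together in some bag; and for every vertex, the bags containing it form a connected subtree. Here vertex k appears in no bag, so the decomposition is invalid.

No — vertex k appears in no bag.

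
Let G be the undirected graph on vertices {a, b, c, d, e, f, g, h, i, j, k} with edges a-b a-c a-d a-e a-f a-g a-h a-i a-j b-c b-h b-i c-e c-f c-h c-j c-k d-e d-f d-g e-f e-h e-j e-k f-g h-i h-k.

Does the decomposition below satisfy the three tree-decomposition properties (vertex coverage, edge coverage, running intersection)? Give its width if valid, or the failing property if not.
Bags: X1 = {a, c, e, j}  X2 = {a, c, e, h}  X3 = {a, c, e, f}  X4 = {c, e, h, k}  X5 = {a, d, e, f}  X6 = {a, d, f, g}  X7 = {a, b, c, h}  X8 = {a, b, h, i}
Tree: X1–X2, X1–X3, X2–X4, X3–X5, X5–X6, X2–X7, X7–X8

Yes; width 3.

Vertex coverage: the bags together contain {a, b, c, d, e, f, g, h, i, j, k}, the full vertex set. Edge coverage: each edge of G has both endpoints in at least one bag. Running intersection: for every vertex, the bags containing it form a connected subtree. All three properties hold, so this is a valid tree decomposition of width max|bag| − 1 = 3, and hence tw(G) ≤ 3.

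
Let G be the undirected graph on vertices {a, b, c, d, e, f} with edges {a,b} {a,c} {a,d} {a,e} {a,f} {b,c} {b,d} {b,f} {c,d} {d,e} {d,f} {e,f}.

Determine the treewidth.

A width-3 tree decomposition is:
Bags: B1 = {a, b, c, d}  B2 = {a, b, d, f}  B3 = {a, d, e, f}
Tree: B1–B2, B2–B3
Every bag has size at most 4, so the width is 4 − 1 = 3 and tw(G) ≤ 3. On the other hand G contains the 4-clique {a, b, c, d}. A clique must lie in a single bag of any decomposition, so no decomposition can have width below 3. Combining the bounds, tw(G) = 3.

3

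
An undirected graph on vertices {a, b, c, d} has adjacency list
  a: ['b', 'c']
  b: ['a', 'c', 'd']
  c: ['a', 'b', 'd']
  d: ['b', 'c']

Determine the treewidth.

2

A width-2 tree decomposition is:
Bags: B1 = {b, c, d}  B2 = {a, b, c}
Tree: B1–B2
Each bag holds 3 vertices, so the decomposition has width 2, which upper-bounds the treewidth. On the other hand G contains the 3-clique {b, c, d}. A clique must lie in a single bag of any decomposition, so no decomposition can have width below 2. Therefore the treewidth is 2.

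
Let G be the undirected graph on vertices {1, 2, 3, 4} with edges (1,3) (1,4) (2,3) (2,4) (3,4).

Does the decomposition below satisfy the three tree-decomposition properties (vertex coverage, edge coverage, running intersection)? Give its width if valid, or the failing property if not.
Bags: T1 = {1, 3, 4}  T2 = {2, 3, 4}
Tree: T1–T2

Checking the three conditions: (i) the bags cover all of {1, 2, 3, 4}; (ii) for each edge, some bag contains both endpoints; (iii) the bags containing any fixed vertex form a subtree. All hold, so the decomposition is valid with width 3 − 1 = 2.

Yes; width 2.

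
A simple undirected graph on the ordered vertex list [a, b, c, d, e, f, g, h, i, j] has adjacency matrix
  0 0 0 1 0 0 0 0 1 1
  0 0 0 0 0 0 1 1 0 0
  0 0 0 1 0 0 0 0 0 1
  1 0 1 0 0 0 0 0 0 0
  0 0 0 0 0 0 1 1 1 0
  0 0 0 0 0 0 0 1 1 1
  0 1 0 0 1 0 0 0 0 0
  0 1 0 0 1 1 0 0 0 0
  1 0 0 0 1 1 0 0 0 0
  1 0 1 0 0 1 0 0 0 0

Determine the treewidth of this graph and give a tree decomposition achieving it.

Treewidth 2.
One optimal decomposition is:
Bags: B1 = {b, e, g}  B2 = {b, e, h}  B3 = {e, h, i}  B4 = {f, h, i}  B5 = {a, f, i}  B6 = {a, f, j}  B7 = {a, d, j}  B8 = {c, d, j}
Tree: B1–B2, B2–B3, B3–B4, B4–B5, B5–B6, B6–B7, B7–B8

Each bag holds 3 vertices, so the decomposition has width 2, which upper-bounds the treewidth. The edges g–b–h–e–g form a cycle, so G is not a tree and its treewidth is at least 2. Combining the bounds, tw(G) = 2.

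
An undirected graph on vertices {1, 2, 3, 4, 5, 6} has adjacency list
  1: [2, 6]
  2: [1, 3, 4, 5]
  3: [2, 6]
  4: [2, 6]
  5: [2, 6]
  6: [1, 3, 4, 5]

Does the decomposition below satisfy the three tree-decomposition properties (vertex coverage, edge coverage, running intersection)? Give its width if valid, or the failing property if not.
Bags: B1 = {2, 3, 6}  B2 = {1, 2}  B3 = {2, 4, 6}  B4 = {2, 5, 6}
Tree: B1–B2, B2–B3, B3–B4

A tree decomposition must satisfy three properties: every vertex lies in some bag; for every edge, both endpoints lie together in some bag; and for every vertex, the bags containing it form a connected subtree. Here edge (6,1) lies in no bag, so the decomposition is invalid.

No — edge (6,1) lies in no bag.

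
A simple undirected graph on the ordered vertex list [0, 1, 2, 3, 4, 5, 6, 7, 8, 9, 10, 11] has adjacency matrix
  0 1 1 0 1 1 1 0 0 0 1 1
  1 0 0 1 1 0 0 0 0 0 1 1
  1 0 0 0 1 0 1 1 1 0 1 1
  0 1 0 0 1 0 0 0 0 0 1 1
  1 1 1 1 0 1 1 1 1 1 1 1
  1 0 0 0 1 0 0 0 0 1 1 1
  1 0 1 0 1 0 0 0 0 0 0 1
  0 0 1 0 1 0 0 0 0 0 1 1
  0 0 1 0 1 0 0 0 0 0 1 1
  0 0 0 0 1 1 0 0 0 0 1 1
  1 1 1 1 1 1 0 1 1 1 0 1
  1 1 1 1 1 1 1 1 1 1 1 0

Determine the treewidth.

A width-4 tree decomposition is:
Bags: B1 = {0, 1, 4, 10, 11}  B2 = {0, 4, 5, 10, 11}  B3 = {0, 2, 4, 10, 11}  B4 = {2, 4, 7, 10, 11}  B5 = {4, 5, 9, 10, 11}  B6 = {1, 3, 4, 10, 11}  B7 = {0, 2, 4, 6, 11}  B8 = {2, 4, 8, 10, 11}
Tree: B1–B2, B2–B3, B3–B4, B2–B5, B1–B6, B3–B7, B4–B8
The largest bag has 5 vertices, giving width 4; this decomposition certifies tw(G) ≤ 4. Conversely, {0, 1, 4, 10, 11} is a clique of size 5, and the vertices of any clique must share a bag in every tree decomposition; so some bag has ≥ 5 vertices and tw(G) ≥ 4. Hence tw(G) = 4 exactly.

4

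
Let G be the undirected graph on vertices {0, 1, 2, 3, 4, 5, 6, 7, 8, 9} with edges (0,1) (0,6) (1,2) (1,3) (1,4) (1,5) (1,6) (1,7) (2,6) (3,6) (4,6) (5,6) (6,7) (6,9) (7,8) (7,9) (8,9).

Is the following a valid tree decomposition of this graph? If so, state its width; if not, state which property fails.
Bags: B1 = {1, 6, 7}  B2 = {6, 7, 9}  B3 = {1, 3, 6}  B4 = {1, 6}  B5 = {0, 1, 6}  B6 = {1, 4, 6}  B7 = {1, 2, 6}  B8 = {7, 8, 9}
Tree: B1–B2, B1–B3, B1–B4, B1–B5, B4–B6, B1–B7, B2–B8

No — vertex 5 appears in no bag.

A tree decomposition must satisfy three properties: every vertex lies in some bag; for every edge, both endpoints lie together in some bag; and for every vertex, the bags containing it form a connected subtree. Here vertex 5 appears in no bag, so the decomposition is invalid.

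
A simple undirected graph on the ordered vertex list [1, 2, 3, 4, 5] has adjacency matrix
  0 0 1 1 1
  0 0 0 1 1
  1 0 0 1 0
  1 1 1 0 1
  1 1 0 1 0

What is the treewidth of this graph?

A width-2 tree decomposition is:
Bags: B1 = {2, 4, 5}  B2 = {1, 4, 5}  B3 = {1, 3, 4}
Tree: B1–B2, B2–B3
Every bag has size at most 3, so the width is 3 − 1 = 2 and tw(G) ≤ 2. For the lower bound, the 3 vertices {1, 3, 4} are pairwise adjacent, and any tree decomposition puts a clique entirely inside one bag — forcing width ≥ 2. Hence tw(G) = 2 exactly.

2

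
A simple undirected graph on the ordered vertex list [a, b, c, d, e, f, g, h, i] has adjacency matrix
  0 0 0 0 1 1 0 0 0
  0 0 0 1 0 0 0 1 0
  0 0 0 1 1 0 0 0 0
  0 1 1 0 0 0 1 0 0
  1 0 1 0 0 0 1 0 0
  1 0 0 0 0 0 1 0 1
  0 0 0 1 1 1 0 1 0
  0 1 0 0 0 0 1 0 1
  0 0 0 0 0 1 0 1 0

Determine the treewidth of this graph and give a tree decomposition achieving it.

The largest bag has 4 vertices, giving width 3; this decomposition certifies tw(G) ≤ 3. For the lower bound: the 4 vertex sets {a,c,e}, {f}, {g}, {b,d,h,i} are disjoint, each induces a connected subgraph, and every pair is joined by at least one edge of G. Contracting each set to a single vertex therefore yields K_{4} as a minor, and since treewidth is minor-monotone, tw(G) ≥ tw(K_{4}) = 3. Hence tw(G) = 3 exactly.

Treewidth 3.
Bags: B1 = {a, c, e, f}  B2 = {c, e, f, g}  B3 = {c, d, f, g}  B4 = {d, f, g, i}  B5 = {d, g, h, i}  B6 = {b, d, h, i}
Tree: B1–B2, B2–B3, B3–B4, B4–B5, B5–B6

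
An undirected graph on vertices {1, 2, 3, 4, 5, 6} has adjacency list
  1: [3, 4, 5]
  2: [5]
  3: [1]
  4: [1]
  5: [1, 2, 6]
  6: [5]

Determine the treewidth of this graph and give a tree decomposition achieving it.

Treewidth 1.
Bags: B1 = {1, 3}  B2 = {1, 5}  B3 = {2, 5}  B4 = {5, 6}  B5 = {1, 4}
Tree: B1–B2, B2–B3, B2–B4, B2–B5

The largest bag has 2 vertices, giving width 1; this decomposition certifies tw(G) ≤ 1. Since G has at least one edge (e.g. 1–3), it is not an edgeless graph, so tw(G) ≥ 1. Hence tw(G) = 1 exactly.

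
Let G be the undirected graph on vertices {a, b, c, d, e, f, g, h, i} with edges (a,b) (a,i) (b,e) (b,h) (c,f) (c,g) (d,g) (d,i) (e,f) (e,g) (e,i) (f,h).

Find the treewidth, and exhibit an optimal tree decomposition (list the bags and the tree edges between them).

Treewidth 3.
One optimal decomposition is:
Bags: B1 = {b, c, f, h}  B2 = {b, c, e, f}  B3 = {b, c, e, g}  B4 = {a, b, e, g}  B5 = {a, e, g, i}  B6 = {a, d, g, i}
Tree: B1–B2, B2–B3, B3–B4, B4–B5, B5–B6

Every bag has size at most 4, so the width is 4 − 1 = 3 and tw(G) ≤ 3. For the lower bound: the 4 vertex sets {c,f,h}, {b}, {e}, {a,d,g,i} are disjoint, each induces a connected subgraph, and every pair is joined by at least one edge of G. Contracting each set to a single vertex therefore yields K_{4} as a minor, and since treewidth is minor-monotone, tw(G) ≥ tw(K_{4}) = 3. Therefore the treewidth is 3.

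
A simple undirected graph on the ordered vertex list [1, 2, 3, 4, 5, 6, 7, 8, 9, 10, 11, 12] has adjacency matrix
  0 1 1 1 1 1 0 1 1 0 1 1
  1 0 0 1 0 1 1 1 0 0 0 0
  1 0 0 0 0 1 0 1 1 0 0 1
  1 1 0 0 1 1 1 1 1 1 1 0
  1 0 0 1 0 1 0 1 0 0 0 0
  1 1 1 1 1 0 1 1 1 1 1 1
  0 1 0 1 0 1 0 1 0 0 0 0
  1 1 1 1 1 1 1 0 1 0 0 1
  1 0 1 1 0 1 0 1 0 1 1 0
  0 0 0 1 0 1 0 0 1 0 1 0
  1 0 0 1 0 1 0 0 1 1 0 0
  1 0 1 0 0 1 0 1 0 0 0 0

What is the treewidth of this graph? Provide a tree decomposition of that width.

Treewidth 4.
One optimal decomposition is:
Bags: B1 = {1, 4, 6, 8, 9}  B2 = {1, 4, 6, 9, 11}  B3 = {1, 2, 4, 6, 8}  B4 = {1, 3, 6, 8, 9}  B5 = {2, 4, 6, 7, 8}  B6 = {4, 6, 9, 10, 11}  B7 = {1, 3, 6, 8, 12}  B8 = {1, 4, 5, 6, 8}
Tree: B1–B2, B1–B3, B1–B4, B3–B5, B2–B6, B4–B7, B3–B8

Every bag has size at most 5, so the width is 5 − 1 = 4 and tw(G) ≤ 4. On the other hand G contains the 5-clique {1, 3, 6, 8, 9}. A clique must lie in a single bag of any decomposition, so no decomposition can have width below 4. The upper and lower bounds meet at 4, so that is the treewidth.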